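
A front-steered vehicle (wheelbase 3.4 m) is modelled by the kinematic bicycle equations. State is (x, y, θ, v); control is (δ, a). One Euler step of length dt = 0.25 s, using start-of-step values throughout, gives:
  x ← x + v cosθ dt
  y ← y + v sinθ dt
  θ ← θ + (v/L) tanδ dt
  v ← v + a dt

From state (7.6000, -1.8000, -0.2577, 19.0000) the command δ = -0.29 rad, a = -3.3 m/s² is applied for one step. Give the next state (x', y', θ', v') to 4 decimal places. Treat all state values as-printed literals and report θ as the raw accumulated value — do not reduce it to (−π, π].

x' = 7.6000 + 19.0000·cos(-0.2577)·0.25 = 12.1931
y' = -1.8000 + 19.0000·sin(-0.2577)·0.25 = -3.0106
θ' = -0.2577 + (19.0000/3.4)·tan(-0.29)·0.25 = -0.6746
v' = 19.0000 − 3.3000·0.25 = 18.1750

(12.1931, -3.0106, -0.6746, 18.1750)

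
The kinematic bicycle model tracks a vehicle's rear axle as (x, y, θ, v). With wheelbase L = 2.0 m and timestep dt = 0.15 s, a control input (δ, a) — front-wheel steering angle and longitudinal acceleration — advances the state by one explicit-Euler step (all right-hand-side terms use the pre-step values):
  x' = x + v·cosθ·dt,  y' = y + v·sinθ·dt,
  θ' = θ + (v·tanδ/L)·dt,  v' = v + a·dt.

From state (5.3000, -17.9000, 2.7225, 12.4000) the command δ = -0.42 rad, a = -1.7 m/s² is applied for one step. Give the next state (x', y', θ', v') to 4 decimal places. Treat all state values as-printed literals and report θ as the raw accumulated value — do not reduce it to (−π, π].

(3.6010, -17.1431, 2.3072, 12.1450)

x' = 5.3000 + 12.4000·cos(2.7225)·0.15 = 3.6010
y' = -17.9000 + 12.4000·sin(2.7225)·0.15 = -17.1431
θ' = 2.7225 + (12.4000/2.0)·tan(-0.42)·0.15 = 2.3072
v' = 12.4000 − 1.7000·0.15 = 12.1450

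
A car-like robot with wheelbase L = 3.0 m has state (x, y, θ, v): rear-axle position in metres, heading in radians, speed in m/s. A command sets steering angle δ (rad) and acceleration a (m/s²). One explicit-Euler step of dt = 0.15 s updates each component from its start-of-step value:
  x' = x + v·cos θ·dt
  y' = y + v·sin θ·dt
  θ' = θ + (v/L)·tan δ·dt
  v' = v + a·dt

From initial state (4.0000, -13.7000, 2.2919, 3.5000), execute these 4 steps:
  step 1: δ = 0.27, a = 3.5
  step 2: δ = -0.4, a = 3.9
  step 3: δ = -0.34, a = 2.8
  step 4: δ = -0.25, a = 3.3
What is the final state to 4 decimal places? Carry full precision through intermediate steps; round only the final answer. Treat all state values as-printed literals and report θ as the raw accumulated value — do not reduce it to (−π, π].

after step 1 (δ=0.27, a=3.5): (3.653388, -13.305684, 2.340333, 4.025000)
after step 2 (δ=-0.4, a=3.9): (3.233297, -12.872051, 2.255246, 4.610000)
after step 3 (δ=-0.34, a=2.8): (2.796099, -12.336299, 2.173709, 5.030000)
after step 4 (δ=-0.25, a=3.3): (2.368264, -11.714827, 2.109491, 5.525000)

(2.3683, -11.7148, 2.1095, 5.5250)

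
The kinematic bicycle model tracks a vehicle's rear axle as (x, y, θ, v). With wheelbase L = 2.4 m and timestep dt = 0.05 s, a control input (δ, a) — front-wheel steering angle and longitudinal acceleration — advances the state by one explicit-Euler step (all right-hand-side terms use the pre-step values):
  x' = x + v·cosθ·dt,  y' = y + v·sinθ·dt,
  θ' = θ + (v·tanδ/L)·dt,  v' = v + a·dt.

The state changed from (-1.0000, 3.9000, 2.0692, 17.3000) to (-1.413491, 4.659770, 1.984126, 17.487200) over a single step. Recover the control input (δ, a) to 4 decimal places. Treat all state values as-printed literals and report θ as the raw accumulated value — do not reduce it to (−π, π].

a = (v'−v)/dt = (0.187200)/0.05 = 3.7440
Δθ = θ'−θ = -0.085074;  (v·dt/L) = 17.3000·0.05/2.4 = 0.360417
tan δ = Δθ·L/(v·dt) = -0.236043  →  δ = -0.2318

δ = -0.2318, a = 3.7440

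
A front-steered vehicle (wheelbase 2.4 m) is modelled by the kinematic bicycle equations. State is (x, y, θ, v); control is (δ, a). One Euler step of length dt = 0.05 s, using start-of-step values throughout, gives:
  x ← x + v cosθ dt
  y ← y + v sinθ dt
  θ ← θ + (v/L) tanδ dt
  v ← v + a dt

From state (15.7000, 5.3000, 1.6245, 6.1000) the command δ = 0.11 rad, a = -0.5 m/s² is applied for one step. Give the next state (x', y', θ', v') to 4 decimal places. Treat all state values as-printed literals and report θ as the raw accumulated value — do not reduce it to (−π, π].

(15.6836, 5.6046, 1.6385, 6.0750)

x' = 15.7000 + 6.1000·cos(1.6245)·0.05 = 15.6836
y' = 5.3000 + 6.1000·sin(1.6245)·0.05 = 5.6046
θ' = 1.6245 + (6.1000/2.4)·tan(0.11)·0.05 = 1.6385
v' = 6.1000 − 0.5000·0.05 = 6.0750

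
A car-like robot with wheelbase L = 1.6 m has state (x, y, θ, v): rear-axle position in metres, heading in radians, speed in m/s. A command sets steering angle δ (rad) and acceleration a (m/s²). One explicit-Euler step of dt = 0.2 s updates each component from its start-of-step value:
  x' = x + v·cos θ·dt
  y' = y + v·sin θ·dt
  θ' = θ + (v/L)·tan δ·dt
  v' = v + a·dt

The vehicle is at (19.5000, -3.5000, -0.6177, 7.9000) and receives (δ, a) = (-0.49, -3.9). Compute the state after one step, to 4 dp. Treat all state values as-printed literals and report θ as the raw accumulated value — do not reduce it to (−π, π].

x' = 19.5000 + 7.9000·cos(-0.6177)·0.2 = 20.7880
y' = -3.5000 + 7.9000·sin(-0.6177)·0.2 = -4.4151
θ' = -0.6177 + (7.9000/1.6)·tan(-0.49)·0.2 = -1.1444
v' = 7.9000 − 3.9000·0.2 = 7.1200

(20.7880, -4.4151, -1.1444, 7.1200)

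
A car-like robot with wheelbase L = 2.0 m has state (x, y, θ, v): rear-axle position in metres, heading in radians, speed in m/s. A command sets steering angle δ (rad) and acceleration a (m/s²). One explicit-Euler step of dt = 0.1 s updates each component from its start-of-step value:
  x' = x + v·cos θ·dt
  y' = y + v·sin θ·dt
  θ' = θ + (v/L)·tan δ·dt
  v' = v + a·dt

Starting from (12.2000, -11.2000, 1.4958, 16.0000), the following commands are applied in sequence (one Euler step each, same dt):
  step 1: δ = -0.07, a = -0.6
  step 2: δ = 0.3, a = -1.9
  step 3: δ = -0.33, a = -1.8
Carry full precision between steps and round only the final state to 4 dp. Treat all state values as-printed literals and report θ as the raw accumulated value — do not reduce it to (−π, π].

after step 1 (δ=-0.07, a=-0.6): (12.319882, -9.604497, 1.439708, 15.940000)
after step 2 (δ=0.3, a=-1.9): (12.528238, -8.024174, 1.686249, 15.750000)
after step 3 (δ=-0.33, a=-1.8): (12.346803, -6.459659, 1.416511, 15.570000)

(12.3468, -6.4597, 1.4165, 15.5700)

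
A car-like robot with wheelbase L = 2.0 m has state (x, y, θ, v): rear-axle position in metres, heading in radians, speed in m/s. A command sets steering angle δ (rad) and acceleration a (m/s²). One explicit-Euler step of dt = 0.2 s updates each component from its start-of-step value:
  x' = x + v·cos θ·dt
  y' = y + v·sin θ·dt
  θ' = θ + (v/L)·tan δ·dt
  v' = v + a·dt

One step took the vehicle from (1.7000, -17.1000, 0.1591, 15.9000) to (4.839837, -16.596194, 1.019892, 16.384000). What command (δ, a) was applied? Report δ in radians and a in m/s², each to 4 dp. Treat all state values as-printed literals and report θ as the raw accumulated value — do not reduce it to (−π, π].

δ = 0.4962, a = 2.4200

a = (v'−v)/dt = (0.484000)/0.2 = 2.4200
Δθ = θ'−θ = 0.860792;  (v·dt/L) = 15.9000·0.2/2.0 = 1.590000
tan δ = Δθ·L/(v·dt) = 0.541379  →  δ = 0.4962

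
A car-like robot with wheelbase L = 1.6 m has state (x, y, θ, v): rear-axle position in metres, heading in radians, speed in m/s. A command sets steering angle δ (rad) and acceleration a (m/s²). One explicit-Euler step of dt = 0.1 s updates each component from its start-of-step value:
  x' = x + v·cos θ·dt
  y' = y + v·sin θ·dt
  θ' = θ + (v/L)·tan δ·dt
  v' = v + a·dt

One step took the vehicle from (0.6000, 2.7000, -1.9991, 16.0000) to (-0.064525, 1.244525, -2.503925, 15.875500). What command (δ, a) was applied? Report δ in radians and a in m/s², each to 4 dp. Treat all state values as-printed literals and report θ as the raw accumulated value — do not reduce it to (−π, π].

a = (v'−v)/dt = (-0.124500)/0.1 = -1.2450
Δθ = θ'−θ = -0.504825;  (v·dt/L) = 16.0000·0.1/1.6 = 1.000000
tan δ = Δθ·L/(v·dt) = -0.504825  →  δ = -0.4675

δ = -0.4675, a = -1.2450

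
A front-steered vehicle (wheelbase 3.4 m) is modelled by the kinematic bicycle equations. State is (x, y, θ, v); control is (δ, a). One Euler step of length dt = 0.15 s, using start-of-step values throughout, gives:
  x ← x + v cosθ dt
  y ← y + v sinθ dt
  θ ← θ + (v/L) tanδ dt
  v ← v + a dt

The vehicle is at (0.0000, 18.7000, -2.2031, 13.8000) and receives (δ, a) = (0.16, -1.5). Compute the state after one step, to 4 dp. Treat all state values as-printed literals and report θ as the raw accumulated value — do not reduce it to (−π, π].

(-1.2234, 17.0302, -2.1048, 13.5750)

x' = 0.0000 + 13.8000·cos(-2.2031)·0.15 = -1.2234
y' = 18.7000 + 13.8000·sin(-2.2031)·0.15 = 17.0302
θ' = -2.2031 + (13.8000/3.4)·tan(0.16)·0.15 = -2.1048
v' = 13.8000 − 1.5000·0.15 = 13.5750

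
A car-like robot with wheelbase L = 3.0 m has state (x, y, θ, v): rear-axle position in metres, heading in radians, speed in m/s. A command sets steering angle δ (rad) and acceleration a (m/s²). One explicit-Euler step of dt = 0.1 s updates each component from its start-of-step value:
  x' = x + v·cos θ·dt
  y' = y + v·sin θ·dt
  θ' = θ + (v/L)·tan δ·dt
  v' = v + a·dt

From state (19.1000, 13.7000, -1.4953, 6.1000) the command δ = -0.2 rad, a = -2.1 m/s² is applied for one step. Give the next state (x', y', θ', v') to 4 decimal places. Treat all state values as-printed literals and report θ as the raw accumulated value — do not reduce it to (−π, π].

(19.1460, 13.0917, -1.5365, 5.8900)

x' = 19.1000 + 6.1000·cos(-1.4953)·0.1 = 19.1460
y' = 13.7000 + 6.1000·sin(-1.4953)·0.1 = 13.0917
θ' = -1.4953 + (6.1000/3.0)·tan(-0.2)·0.1 = -1.5365
v' = 6.1000 − 2.1000·0.1 = 5.8900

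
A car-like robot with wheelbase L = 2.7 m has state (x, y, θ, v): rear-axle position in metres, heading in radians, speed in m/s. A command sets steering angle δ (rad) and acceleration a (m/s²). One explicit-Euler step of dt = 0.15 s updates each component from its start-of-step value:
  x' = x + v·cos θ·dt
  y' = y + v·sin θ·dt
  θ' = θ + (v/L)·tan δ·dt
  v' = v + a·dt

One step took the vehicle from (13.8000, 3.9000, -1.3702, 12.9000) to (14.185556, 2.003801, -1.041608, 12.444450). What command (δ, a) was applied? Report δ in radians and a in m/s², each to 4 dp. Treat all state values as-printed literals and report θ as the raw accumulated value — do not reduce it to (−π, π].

a = (v'−v)/dt = (-0.455550)/0.15 = -3.0370
Δθ = θ'−θ = 0.328592;  (v·dt/L) = 12.9000·0.15/2.7 = 0.716667
tan δ = Δθ·L/(v·dt) = 0.458500  →  δ = 0.4299

δ = 0.4299, a = -3.0370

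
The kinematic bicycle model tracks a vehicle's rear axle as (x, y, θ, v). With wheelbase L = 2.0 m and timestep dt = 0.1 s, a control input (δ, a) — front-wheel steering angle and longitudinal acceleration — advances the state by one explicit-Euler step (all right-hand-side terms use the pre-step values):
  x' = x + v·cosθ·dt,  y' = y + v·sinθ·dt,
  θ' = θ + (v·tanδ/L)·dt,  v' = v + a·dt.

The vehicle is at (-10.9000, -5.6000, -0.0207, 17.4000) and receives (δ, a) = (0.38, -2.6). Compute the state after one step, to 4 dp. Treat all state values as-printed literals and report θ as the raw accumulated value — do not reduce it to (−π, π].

x' = -10.9000 + 17.4000·cos(-0.0207)·0.1 = -9.1604
y' = -5.6000 + 17.4000·sin(-0.0207)·0.1 = -5.6360
θ' = -0.0207 + (17.4000/2.0)·tan(0.38)·0.1 = 0.3268
v' = 17.4000 − 2.6000·0.1 = 17.1400

(-9.1604, -5.6360, 0.3268, 17.1400)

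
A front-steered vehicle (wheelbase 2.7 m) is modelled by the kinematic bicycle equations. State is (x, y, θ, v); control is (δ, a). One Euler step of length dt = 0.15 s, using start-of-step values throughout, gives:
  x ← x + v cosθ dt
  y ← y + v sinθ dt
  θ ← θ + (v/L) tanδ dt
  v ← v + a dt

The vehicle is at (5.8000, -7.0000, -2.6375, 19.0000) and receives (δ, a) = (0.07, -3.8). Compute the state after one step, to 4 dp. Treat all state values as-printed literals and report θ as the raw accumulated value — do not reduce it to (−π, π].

x' = 5.8000 + 19.0000·cos(-2.6375)·0.15 = 3.3045
y' = -7.0000 + 19.0000·sin(-2.6375)·0.15 = -8.3766
θ' = -2.6375 + (19.0000/2.7)·tan(0.07)·0.15 = -2.5635
v' = 19.0000 − 3.8000·0.15 = 18.4300

(3.3045, -8.3766, -2.5635, 18.4300)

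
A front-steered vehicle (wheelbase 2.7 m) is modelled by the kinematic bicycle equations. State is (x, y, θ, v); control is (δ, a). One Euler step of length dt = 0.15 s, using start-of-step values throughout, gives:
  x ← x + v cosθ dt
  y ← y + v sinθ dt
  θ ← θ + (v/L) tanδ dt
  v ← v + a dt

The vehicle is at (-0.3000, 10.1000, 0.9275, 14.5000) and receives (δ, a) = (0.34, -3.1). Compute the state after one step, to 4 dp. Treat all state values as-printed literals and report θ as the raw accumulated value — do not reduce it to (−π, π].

(1.0046, 11.8403, 1.2125, 14.0350)

x' = -0.3000 + 14.5000·cos(0.9275)·0.15 = 1.0046
y' = 10.1000 + 14.5000·sin(0.9275)·0.15 = 11.8403
θ' = 0.9275 + (14.5000/2.7)·tan(0.34)·0.15 = 1.2125
v' = 14.5000 − 3.1000·0.15 = 14.0350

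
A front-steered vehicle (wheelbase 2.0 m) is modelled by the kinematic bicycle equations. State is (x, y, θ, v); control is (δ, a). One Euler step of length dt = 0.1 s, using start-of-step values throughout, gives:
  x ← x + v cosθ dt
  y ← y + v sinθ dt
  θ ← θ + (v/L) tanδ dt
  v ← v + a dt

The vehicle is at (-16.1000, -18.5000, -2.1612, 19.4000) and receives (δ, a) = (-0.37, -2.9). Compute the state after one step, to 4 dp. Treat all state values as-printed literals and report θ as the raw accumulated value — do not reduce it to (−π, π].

(-17.1800, -20.1116, -2.5374, 19.1100)

x' = -16.1000 + 19.4000·cos(-2.1612)·0.1 = -17.1800
y' = -18.5000 + 19.4000·sin(-2.1612)·0.1 = -20.1116
θ' = -2.1612 + (19.4000/2.0)·tan(-0.37)·0.1 = -2.5374
v' = 19.4000 − 2.9000·0.1 = 19.1100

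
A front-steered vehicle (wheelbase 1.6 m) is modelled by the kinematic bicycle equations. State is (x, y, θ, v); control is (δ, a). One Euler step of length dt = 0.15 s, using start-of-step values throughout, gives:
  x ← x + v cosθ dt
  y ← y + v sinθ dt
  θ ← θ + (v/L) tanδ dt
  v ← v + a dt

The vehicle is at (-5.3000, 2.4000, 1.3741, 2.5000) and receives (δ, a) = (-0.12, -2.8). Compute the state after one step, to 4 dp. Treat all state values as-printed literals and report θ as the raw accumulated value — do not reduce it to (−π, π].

x' = -5.3000 + 2.5000·cos(1.3741)·0.15 = -5.2267
y' = 2.4000 + 2.5000·sin(1.3741)·0.15 = 2.7678
θ' = 1.3741 + (2.5000/1.6)·tan(-0.12)·0.15 = 1.3458
v' = 2.5000 − 2.8000·0.15 = 2.0800

(-5.2267, 2.7678, 1.3458, 2.0800)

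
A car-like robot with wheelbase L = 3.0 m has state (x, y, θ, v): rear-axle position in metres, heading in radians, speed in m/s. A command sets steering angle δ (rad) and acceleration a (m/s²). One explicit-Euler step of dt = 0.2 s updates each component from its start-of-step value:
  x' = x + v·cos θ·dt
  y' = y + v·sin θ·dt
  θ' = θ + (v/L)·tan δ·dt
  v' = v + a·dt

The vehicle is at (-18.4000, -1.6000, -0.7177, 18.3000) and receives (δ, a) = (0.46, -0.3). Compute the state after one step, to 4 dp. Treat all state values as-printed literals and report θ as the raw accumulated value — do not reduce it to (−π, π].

x' = -18.4000 + 18.3000·cos(-0.7177)·0.2 = -15.6428
y' = -1.6000 + 18.3000·sin(-0.7177)·0.2 = -4.0070
θ' = -0.7177 + (18.3000/3.0)·tan(0.46)·0.2 = -0.1133
v' = 18.3000 − 0.3000·0.2 = 18.2400

(-15.6428, -4.0070, -0.1133, 18.2400)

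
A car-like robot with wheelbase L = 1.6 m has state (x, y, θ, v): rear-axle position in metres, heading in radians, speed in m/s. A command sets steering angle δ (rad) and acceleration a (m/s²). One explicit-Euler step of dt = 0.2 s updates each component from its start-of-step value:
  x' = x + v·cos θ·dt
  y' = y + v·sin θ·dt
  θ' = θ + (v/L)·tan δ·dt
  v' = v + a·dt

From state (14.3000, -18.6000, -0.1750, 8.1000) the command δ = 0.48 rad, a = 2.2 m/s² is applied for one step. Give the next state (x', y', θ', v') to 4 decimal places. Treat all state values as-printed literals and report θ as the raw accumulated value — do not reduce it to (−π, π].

(15.8953, -18.8821, 0.3521, 8.5400)

x' = 14.3000 + 8.1000·cos(-0.1750)·0.2 = 15.8953
y' = -18.6000 + 8.1000·sin(-0.1750)·0.2 = -18.8821
θ' = -0.1750 + (8.1000/1.6)·tan(0.48)·0.2 = 0.3521
v' = 8.1000 + 2.2000·0.2 = 8.5400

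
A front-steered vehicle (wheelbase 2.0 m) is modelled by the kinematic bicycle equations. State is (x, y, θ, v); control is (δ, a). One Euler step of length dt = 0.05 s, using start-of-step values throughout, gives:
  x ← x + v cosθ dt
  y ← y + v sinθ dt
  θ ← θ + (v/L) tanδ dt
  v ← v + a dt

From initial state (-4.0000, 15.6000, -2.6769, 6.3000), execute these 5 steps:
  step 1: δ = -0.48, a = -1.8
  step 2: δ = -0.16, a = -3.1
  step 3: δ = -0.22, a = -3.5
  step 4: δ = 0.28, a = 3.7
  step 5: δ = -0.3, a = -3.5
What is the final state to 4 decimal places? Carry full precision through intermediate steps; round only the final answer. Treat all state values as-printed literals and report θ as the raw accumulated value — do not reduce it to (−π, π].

after step 1 (δ=-0.48, a=-1.8): (-4.281597, 15.458833, -2.758896, 6.210000)
after step 2 (δ=-0.16, a=-3.1): (-4.569636, 15.342885, -2.783950, 6.055000)
after step 3 (δ=-0.22, a=-3.5): (-4.853229, 15.236903, -2.817801, 5.880000)
after step 4 (δ=0.28, a=3.7): (-5.131952, 15.143363, -2.775530, 6.065000)
after step 5 (δ=-0.3, a=-3.5): (-5.415110, 15.034817, -2.822433, 5.890000)

(-5.4151, 15.0348, -2.8224, 5.8900)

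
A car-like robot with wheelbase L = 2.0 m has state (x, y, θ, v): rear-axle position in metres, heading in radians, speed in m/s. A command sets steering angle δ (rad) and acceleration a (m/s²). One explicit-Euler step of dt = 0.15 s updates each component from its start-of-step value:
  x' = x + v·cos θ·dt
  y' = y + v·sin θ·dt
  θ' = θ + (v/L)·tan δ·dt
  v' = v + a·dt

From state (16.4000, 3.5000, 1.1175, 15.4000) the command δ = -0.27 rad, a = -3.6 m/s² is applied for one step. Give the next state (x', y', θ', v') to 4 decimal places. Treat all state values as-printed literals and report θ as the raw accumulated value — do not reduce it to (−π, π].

(17.4116, 5.5767, 0.7978, 14.8600)

x' = 16.4000 + 15.4000·cos(1.1175)·0.15 = 17.4116
y' = 3.5000 + 15.4000·sin(1.1175)·0.15 = 5.5767
θ' = 1.1175 + (15.4000/2.0)·tan(-0.27)·0.15 = 0.7978
v' = 15.4000 − 3.6000·0.15 = 14.8600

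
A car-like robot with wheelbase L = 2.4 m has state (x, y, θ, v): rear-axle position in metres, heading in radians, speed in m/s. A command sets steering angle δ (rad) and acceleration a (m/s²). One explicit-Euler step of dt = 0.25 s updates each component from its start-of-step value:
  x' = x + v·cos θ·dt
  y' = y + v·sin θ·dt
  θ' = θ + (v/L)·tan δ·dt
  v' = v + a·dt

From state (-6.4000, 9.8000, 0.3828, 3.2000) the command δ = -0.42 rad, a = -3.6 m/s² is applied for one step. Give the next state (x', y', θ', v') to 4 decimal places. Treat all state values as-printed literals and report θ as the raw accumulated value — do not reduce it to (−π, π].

x' = -6.4000 + 3.2000·cos(0.3828)·0.25 = -5.6579
y' = 9.8000 + 3.2000·sin(0.3828)·0.25 = 10.0988
θ' = 0.3828 + (3.2000/2.4)·tan(-0.42)·0.25 = 0.2339
v' = 3.2000 − 3.6000·0.25 = 2.3000

(-5.6579, 10.0988, 0.2339, 2.3000)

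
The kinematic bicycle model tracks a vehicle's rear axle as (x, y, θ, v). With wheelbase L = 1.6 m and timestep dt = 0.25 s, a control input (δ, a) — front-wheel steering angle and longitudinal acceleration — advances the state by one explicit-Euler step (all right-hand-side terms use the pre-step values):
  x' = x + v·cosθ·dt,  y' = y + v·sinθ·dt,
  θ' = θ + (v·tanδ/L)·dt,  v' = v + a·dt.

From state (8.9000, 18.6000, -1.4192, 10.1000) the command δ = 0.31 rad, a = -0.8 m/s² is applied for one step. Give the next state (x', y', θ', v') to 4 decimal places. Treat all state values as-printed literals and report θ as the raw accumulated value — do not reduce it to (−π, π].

x' = 8.9000 + 10.1000·cos(-1.4192)·0.25 = 9.2813
y' = 18.6000 + 10.1000·sin(-1.4192)·0.25 = 16.1040
θ' = -1.4192 + (10.1000/1.6)·tan(0.31)·0.25 = -0.9137
v' = 10.1000 − 0.8000·0.25 = 9.9000

(9.2813, 16.1040, -0.9137, 9.9000)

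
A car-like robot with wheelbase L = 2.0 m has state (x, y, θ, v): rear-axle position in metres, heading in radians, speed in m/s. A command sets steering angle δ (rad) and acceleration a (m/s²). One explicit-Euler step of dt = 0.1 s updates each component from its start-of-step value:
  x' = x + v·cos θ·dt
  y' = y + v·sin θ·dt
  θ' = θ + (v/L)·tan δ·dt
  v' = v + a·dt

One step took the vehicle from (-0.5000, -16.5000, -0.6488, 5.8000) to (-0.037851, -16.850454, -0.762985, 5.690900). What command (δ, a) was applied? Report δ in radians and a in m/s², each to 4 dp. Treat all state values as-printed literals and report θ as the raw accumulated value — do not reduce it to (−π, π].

δ = -0.3751, a = -1.0910

a = (v'−v)/dt = (-0.109100)/0.1 = -1.0910
Δθ = θ'−θ = -0.114185;  (v·dt/L) = 5.8000·0.1/2.0 = 0.290000
tan δ = Δθ·L/(v·dt) = -0.393741  →  δ = -0.3751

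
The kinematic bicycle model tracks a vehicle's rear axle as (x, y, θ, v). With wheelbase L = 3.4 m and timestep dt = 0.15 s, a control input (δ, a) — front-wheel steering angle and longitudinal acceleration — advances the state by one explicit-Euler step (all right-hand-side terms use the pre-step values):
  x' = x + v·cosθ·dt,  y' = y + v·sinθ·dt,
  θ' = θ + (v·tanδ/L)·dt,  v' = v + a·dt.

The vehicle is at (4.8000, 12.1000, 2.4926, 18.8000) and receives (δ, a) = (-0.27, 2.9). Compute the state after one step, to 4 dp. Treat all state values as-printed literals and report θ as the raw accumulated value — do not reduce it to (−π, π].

(2.5533, 13.8044, 2.2631, 19.2350)

x' = 4.8000 + 18.8000·cos(2.4926)·0.15 = 2.5533
y' = 12.1000 + 18.8000·sin(2.4926)·0.15 = 13.8044
θ' = 2.4926 + (18.8000/3.4)·tan(-0.27)·0.15 = 2.2631
v' = 18.8000 + 2.9000·0.15 = 19.2350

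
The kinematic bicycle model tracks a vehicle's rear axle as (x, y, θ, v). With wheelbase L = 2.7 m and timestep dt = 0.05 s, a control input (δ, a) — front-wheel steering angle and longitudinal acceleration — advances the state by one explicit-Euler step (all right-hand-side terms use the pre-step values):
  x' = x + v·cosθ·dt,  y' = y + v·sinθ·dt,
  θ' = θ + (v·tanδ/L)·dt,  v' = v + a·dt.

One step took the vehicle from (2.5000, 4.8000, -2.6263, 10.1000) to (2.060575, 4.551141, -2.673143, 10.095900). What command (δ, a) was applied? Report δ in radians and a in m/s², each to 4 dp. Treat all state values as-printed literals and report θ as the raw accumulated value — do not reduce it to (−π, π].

a = (v'−v)/dt = (-0.004100)/0.05 = -0.0820
Δθ = θ'−θ = -0.046843;  (v·dt/L) = 10.1000·0.05/2.7 = 0.187037
tan δ = Δθ·L/(v·dt) = -0.250448  →  δ = -0.2454

δ = -0.2454, a = -0.0820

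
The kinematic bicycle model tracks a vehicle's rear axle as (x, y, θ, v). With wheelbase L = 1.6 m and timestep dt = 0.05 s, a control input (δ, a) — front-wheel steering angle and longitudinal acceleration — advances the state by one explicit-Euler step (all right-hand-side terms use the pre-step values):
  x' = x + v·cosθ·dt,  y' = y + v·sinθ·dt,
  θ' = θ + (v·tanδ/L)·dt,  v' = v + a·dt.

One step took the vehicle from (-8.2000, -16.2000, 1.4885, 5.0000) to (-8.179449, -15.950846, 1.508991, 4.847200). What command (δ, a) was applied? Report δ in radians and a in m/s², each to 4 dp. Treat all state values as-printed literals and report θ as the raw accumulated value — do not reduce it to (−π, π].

δ = 0.1304, a = -3.0560

a = (v'−v)/dt = (-0.152800)/0.05 = -3.0560
Δθ = θ'−θ = 0.020491;  (v·dt/L) = 5.0000·0.05/1.6 = 0.156250
tan δ = Δθ·L/(v·dt) = 0.131142  →  δ = 0.1304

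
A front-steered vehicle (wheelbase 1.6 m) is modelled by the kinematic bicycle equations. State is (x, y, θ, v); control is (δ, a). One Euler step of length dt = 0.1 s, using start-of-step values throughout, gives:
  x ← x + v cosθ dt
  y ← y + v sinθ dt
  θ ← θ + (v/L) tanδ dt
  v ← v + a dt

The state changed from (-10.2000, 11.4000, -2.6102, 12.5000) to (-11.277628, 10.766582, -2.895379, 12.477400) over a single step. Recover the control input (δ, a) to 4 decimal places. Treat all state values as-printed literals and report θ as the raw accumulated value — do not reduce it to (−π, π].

a = (v'−v)/dt = (-0.022600)/0.1 = -0.2260
Δθ = θ'−θ = -0.285179;  (v·dt/L) = 12.5000·0.1/1.6 = 0.781250
tan δ = Δθ·L/(v·dt) = -0.365029  →  δ = -0.3500

δ = -0.3500, a = -0.2260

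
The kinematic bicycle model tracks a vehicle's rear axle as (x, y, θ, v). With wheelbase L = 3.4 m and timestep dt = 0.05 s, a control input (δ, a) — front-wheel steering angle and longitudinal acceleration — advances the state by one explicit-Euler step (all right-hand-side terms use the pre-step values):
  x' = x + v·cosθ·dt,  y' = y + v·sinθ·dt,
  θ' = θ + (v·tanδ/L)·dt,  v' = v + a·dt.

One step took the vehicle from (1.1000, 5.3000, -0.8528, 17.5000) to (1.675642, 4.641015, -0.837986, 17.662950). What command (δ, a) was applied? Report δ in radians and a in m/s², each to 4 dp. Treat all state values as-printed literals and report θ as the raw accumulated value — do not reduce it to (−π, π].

a = (v'−v)/dt = (0.162950)/0.05 = 3.2590
Δθ = θ'−θ = 0.014814;  (v·dt/L) = 17.5000·0.05/3.4 = 0.257353
tan δ = Δθ·L/(v·dt) = 0.057563  →  δ = 0.0575

δ = 0.0575, a = 3.2590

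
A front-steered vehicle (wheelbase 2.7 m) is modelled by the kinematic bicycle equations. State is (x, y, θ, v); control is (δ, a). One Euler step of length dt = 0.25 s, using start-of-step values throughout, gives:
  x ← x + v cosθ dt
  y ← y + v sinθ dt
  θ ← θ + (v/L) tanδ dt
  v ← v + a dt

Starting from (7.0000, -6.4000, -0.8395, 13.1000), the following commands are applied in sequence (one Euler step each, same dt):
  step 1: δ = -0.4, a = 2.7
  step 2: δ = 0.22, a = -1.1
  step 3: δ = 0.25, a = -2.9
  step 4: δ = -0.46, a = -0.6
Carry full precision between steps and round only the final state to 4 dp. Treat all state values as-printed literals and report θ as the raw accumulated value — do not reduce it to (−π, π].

(13.9038, -17.3275, -1.3340, 12.6250)

after step 1 (δ=-0.4, a=2.7): (9.187160, -8.837613, -1.352333, 13.775000)
after step 2 (δ=0.22, a=-1.1): (9.933524, -12.199510, -1.067114, 13.500000)
after step 3 (δ=0.25, a=-2.9): (11.562480, -15.155374, -0.747937, 12.775000)
after step 4 (δ=-0.46, a=-0.6): (13.903798, -17.327531, -1.333988, 12.625000)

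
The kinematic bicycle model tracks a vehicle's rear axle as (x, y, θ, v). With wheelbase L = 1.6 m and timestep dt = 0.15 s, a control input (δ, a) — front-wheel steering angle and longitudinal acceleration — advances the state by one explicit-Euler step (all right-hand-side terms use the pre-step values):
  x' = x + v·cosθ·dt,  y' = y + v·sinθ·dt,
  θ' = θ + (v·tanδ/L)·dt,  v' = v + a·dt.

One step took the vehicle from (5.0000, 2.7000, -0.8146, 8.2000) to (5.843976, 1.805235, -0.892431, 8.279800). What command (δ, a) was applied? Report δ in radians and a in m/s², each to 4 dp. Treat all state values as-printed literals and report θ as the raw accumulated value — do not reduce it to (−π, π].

a = (v'−v)/dt = (0.079800)/0.15 = 0.5320
Δθ = θ'−θ = -0.077831;  (v·dt/L) = 8.2000·0.15/1.6 = 0.768750
tan δ = Δθ·L/(v·dt) = -0.101244  →  δ = -0.1009

δ = -0.1009, a = 0.5320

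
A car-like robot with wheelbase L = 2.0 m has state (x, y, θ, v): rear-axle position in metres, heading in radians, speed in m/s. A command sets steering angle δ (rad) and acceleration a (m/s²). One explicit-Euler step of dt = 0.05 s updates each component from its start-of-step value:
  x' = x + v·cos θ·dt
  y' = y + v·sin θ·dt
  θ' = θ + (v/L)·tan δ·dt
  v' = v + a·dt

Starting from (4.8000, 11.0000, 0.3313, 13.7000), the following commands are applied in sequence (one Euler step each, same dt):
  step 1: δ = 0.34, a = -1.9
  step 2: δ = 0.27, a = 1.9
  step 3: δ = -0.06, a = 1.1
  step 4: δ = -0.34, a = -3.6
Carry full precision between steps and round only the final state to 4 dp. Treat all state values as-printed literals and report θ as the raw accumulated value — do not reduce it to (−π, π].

(7.2395, 12.2216, 0.4044, 13.5750)

after step 1 (δ=0.34, a=-1.9): (5.447750, 11.222812, 0.452455, 13.605000)
after step 2 (δ=0.27, a=1.9): (6.059551, 11.520200, 0.546587, 13.700000)
after step 3 (δ=-0.06, a=1.1): (6.644749, 11.876246, 0.526013, 13.755000)
after step 4 (δ=-0.34, a=-3.6): (7.239526, 12.221557, 0.404371, 13.575000)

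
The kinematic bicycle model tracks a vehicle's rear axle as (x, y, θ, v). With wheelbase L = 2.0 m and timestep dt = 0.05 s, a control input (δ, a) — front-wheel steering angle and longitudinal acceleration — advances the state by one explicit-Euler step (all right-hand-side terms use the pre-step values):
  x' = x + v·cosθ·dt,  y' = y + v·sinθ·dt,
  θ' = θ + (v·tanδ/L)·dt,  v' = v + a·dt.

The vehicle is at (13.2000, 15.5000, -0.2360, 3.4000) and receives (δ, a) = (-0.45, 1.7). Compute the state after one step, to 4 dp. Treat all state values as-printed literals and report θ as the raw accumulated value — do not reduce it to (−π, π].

x' = 13.2000 + 3.4000·cos(-0.2360)·0.05 = 13.3653
y' = 15.5000 + 3.4000·sin(-0.2360)·0.05 = 15.4603
θ' = -0.2360 + (3.4000/2.0)·tan(-0.45)·0.05 = -0.2771
v' = 3.4000 + 1.7000·0.05 = 3.4850

(13.3653, 15.4603, -0.2771, 3.4850)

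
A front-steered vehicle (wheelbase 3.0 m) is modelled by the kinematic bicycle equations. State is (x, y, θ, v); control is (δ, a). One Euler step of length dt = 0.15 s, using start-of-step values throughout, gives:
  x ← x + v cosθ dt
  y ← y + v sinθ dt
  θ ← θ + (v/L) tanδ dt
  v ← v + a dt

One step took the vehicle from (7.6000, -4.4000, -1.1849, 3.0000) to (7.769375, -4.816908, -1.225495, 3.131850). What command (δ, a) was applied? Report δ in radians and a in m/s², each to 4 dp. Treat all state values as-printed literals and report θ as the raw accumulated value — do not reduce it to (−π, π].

δ = -0.2643, a = 0.8790

a = (v'−v)/dt = (0.131850)/0.15 = 0.8790
Δθ = θ'−θ = -0.040595;  (v·dt/L) = 3.0000·0.15/3.0 = 0.150000
tan δ = Δθ·L/(v·dt) = -0.270633  →  δ = -0.2643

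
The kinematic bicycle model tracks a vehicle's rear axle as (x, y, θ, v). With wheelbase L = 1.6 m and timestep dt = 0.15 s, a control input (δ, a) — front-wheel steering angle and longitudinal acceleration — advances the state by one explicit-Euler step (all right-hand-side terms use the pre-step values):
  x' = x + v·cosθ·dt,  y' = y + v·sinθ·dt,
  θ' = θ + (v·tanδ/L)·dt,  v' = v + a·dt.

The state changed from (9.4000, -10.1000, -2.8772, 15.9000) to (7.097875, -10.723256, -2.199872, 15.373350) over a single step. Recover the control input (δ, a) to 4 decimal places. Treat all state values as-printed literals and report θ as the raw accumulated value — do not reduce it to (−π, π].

δ = 0.4265, a = -3.5110

a = (v'−v)/dt = (-0.526650)/0.15 = -3.5110
Δθ = θ'−θ = 0.677328;  (v·dt/L) = 15.9000·0.15/1.6 = 1.490625
tan δ = Δθ·L/(v·dt) = 0.454392  →  δ = 0.4265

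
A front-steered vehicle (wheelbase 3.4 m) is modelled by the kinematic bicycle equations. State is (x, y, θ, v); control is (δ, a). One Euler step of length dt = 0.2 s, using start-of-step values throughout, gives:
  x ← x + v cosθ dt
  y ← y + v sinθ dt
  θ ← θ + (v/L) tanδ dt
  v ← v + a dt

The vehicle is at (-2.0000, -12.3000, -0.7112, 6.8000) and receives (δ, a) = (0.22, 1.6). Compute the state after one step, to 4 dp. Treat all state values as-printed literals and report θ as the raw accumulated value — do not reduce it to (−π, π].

x' = -2.0000 + 6.8000·cos(-0.7112)·0.2 = -0.9697
y' = -12.3000 + 6.8000·sin(-0.7112)·0.2 = -13.1877
θ' = -0.7112 + (6.8000/3.4)·tan(0.22)·0.2 = -0.6218
v' = 6.8000 + 1.6000·0.2 = 7.1200

(-0.9697, -13.1877, -0.6218, 7.1200)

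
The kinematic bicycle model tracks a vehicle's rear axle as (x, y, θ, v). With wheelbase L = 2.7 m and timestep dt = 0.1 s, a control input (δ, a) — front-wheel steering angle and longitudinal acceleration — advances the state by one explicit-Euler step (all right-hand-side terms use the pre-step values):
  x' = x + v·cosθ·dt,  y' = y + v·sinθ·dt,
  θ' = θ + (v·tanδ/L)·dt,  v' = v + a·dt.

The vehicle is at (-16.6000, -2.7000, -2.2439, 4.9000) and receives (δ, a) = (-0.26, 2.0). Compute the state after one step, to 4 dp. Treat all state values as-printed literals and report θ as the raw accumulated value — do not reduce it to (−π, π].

(-16.9055, -3.0831, -2.2922, 5.1000)

x' = -16.6000 + 4.9000·cos(-2.2439)·0.1 = -16.9055
y' = -2.7000 + 4.9000·sin(-2.2439)·0.1 = -3.0831
θ' = -2.2439 + (4.9000/2.7)·tan(-0.26)·0.1 = -2.2922
v' = 4.9000 + 2.0000·0.1 = 5.1000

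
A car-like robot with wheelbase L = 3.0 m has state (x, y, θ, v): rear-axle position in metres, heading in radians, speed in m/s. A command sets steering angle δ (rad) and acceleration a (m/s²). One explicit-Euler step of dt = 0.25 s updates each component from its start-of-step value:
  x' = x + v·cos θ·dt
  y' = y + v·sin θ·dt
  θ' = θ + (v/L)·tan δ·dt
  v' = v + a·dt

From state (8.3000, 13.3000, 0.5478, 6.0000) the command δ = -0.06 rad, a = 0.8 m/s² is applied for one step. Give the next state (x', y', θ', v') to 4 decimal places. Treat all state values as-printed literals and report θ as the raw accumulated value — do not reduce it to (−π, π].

(9.5805, 14.0812, 0.5178, 6.2000)

x' = 8.3000 + 6.0000·cos(0.5478)·0.25 = 9.5805
y' = 13.3000 + 6.0000·sin(0.5478)·0.25 = 14.0812
θ' = 0.5478 + (6.0000/3.0)·tan(-0.06)·0.25 = 0.5178
v' = 6.0000 + 0.8000·0.25 = 6.2000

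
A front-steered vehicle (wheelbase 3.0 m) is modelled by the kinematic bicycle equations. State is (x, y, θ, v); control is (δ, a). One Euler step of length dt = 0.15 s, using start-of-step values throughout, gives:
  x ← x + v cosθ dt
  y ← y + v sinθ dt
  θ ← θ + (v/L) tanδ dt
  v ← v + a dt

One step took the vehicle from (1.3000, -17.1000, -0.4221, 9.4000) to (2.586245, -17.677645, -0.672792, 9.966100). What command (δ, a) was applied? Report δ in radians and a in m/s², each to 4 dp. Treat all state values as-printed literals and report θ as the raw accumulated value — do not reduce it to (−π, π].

δ = -0.4900, a = 3.7740

a = (v'−v)/dt = (0.566100)/0.15 = 3.7740
Δθ = θ'−θ = -0.250692;  (v·dt/L) = 9.4000·0.15/3.0 = 0.470000
tan δ = Δθ·L/(v·dt) = -0.533387  →  δ = -0.4900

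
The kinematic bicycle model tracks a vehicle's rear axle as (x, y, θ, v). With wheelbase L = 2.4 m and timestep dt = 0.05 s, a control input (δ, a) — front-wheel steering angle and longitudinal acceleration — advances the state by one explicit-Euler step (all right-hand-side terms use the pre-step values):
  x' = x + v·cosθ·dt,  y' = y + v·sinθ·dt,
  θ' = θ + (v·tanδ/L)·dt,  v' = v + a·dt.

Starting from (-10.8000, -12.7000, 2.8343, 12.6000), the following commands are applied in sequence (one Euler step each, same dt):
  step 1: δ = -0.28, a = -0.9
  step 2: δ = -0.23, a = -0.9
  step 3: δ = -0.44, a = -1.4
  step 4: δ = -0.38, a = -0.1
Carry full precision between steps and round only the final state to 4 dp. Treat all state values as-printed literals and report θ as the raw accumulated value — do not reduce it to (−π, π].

after step 1 (δ=-0.28, a=-0.9): (-11.400488, -12.509438, 2.758817, 12.555000)
after step 2 (δ=-0.23, a=-0.9): (-11.982809, -12.274976, 2.697574, 12.510000)
after step 3 (δ=-0.44, a=-1.4): (-12.547656, -12.006278, 2.574877, 12.440000)
after step 4 (δ=-0.38, a=-0.1): (-13.072418, -11.672349, 2.471362, 12.435000)

(-13.0724, -11.6723, 2.4714, 12.4350)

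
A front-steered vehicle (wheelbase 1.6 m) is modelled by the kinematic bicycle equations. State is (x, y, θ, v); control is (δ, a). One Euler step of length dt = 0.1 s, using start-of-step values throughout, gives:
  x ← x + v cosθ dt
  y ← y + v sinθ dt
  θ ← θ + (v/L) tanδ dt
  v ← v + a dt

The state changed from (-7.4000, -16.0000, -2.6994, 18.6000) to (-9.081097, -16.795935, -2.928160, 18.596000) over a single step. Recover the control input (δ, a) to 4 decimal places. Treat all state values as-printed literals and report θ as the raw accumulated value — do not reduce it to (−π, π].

δ = -0.1943, a = -0.0400

a = (v'−v)/dt = (-0.004000)/0.1 = -0.0400
Δθ = θ'−θ = -0.228760;  (v·dt/L) = 18.6000·0.1/1.6 = 1.162500
tan δ = Δθ·L/(v·dt) = -0.196783  →  δ = -0.1943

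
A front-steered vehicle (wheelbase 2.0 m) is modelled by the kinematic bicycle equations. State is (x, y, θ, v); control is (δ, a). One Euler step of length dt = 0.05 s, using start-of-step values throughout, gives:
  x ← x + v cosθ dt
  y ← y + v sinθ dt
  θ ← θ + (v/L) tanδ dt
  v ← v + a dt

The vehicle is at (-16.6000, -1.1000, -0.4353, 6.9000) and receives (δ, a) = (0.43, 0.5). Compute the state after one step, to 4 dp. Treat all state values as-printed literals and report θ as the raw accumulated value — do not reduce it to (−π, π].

(-16.2872, -1.2455, -0.3562, 6.9250)

x' = -16.6000 + 6.9000·cos(-0.4353)·0.05 = -16.2872
y' = -1.1000 + 6.9000·sin(-0.4353)·0.05 = -1.2455
θ' = -0.4353 + (6.9000/2.0)·tan(0.43)·0.05 = -0.3562
v' = 6.9000 + 0.5000·0.05 = 6.9250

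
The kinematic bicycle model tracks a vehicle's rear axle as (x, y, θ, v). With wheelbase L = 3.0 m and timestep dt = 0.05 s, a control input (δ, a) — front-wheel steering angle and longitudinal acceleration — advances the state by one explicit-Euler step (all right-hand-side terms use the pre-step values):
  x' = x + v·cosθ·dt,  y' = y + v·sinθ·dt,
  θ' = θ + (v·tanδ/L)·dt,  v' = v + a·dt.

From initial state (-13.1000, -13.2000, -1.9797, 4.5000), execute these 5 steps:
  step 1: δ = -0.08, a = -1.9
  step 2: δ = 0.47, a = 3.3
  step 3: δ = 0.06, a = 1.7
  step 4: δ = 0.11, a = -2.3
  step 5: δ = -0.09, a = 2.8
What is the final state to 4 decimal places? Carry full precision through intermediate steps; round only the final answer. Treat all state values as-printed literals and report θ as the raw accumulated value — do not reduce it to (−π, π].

(-13.5282, -14.2492, -1.9421, 4.6800)

after step 1 (δ=-0.08, a=-1.9): (-13.189461, -13.406450, -1.985713, 4.405000)
after step 2 (δ=0.47, a=3.3): (-13.278247, -13.608012, -1.948420, 4.570000)
after step 3 (δ=0.06, a=1.7): (-13.362497, -13.820413, -1.943844, 4.655000)
after step 4 (δ=0.11, a=-2.3): (-13.447324, -14.037155, -1.935275, 4.540000)
after step 5 (δ=-0.09, a=2.8): (-13.528241, -14.249243, -1.942104, 4.680000)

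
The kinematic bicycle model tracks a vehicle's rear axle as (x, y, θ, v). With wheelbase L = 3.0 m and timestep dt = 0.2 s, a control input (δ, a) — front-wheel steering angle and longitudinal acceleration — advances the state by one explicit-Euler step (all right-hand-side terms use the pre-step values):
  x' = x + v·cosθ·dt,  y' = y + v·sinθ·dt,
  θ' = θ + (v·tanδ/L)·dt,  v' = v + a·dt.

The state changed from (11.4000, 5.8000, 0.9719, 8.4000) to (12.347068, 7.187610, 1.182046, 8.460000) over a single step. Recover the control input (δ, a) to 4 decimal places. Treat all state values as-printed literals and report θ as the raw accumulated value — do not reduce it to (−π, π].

δ = 0.3590, a = 0.3000

a = (v'−v)/dt = (0.060000)/0.2 = 0.3000
Δθ = θ'−θ = 0.210146;  (v·dt/L) = 8.4000·0.2/3.0 = 0.560000
tan δ = Δθ·L/(v·dt) = 0.375261  →  δ = 0.3590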